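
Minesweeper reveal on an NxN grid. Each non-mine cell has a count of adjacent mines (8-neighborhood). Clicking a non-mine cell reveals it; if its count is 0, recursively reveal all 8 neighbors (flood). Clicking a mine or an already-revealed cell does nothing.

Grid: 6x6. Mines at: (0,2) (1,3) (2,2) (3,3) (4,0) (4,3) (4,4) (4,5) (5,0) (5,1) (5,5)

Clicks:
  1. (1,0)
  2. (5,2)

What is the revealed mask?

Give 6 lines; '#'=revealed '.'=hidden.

Click 1 (1,0) count=0: revealed 8 new [(0,0) (0,1) (1,0) (1,1) (2,0) (2,1) (3,0) (3,1)] -> total=8
Click 2 (5,2) count=2: revealed 1 new [(5,2)] -> total=9

Answer: ##....
##....
##....
##....
......
..#...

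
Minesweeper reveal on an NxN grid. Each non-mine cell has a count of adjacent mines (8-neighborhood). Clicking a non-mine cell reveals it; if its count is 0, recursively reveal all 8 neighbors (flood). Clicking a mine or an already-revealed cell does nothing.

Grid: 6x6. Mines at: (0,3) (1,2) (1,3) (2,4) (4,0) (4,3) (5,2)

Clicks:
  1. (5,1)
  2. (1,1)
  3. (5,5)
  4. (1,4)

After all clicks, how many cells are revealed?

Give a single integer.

Answer: 9

Derivation:
Click 1 (5,1) count=2: revealed 1 new [(5,1)] -> total=1
Click 2 (1,1) count=1: revealed 1 new [(1,1)] -> total=2
Click 3 (5,5) count=0: revealed 6 new [(3,4) (3,5) (4,4) (4,5) (5,4) (5,5)] -> total=8
Click 4 (1,4) count=3: revealed 1 new [(1,4)] -> total=9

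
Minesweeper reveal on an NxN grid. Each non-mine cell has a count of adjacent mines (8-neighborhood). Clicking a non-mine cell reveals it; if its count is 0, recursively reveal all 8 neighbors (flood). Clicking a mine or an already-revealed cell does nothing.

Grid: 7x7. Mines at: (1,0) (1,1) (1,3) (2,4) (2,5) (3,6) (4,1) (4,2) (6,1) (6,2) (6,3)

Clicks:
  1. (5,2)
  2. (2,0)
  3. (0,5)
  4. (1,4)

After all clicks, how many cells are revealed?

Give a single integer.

Answer: 8

Derivation:
Click 1 (5,2) count=5: revealed 1 new [(5,2)] -> total=1
Click 2 (2,0) count=2: revealed 1 new [(2,0)] -> total=2
Click 3 (0,5) count=0: revealed 6 new [(0,4) (0,5) (0,6) (1,4) (1,5) (1,6)] -> total=8
Click 4 (1,4) count=3: revealed 0 new [(none)] -> total=8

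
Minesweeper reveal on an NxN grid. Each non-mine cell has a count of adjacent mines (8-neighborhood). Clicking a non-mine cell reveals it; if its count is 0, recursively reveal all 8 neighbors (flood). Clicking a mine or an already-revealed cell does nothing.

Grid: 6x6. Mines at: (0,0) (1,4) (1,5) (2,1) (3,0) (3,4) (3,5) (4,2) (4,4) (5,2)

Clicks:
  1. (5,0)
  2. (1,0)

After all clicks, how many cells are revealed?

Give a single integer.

Answer: 5

Derivation:
Click 1 (5,0) count=0: revealed 4 new [(4,0) (4,1) (5,0) (5,1)] -> total=4
Click 2 (1,0) count=2: revealed 1 new [(1,0)] -> total=5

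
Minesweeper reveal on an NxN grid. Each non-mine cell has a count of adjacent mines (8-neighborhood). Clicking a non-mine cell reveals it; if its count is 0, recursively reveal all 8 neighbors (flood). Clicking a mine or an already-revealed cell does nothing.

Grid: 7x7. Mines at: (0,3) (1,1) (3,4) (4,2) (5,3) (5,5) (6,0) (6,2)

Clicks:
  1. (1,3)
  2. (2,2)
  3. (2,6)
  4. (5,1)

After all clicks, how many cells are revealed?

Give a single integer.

Click 1 (1,3) count=1: revealed 1 new [(1,3)] -> total=1
Click 2 (2,2) count=1: revealed 1 new [(2,2)] -> total=2
Click 3 (2,6) count=0: revealed 13 new [(0,4) (0,5) (0,6) (1,4) (1,5) (1,6) (2,4) (2,5) (2,6) (3,5) (3,6) (4,5) (4,6)] -> total=15
Click 4 (5,1) count=3: revealed 1 new [(5,1)] -> total=16

Answer: 16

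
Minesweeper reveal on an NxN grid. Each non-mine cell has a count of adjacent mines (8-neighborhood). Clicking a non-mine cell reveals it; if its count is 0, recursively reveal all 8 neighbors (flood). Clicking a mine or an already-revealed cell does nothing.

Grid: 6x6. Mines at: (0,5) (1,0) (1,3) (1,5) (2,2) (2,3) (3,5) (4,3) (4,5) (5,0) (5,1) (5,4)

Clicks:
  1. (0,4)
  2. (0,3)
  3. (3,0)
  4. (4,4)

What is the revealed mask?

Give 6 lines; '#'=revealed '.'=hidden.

Click 1 (0,4) count=3: revealed 1 new [(0,4)] -> total=1
Click 2 (0,3) count=1: revealed 1 new [(0,3)] -> total=2
Click 3 (3,0) count=0: revealed 6 new [(2,0) (2,1) (3,0) (3,1) (4,0) (4,1)] -> total=8
Click 4 (4,4) count=4: revealed 1 new [(4,4)] -> total=9

Answer: ...##.
......
##....
##....
##..#.
......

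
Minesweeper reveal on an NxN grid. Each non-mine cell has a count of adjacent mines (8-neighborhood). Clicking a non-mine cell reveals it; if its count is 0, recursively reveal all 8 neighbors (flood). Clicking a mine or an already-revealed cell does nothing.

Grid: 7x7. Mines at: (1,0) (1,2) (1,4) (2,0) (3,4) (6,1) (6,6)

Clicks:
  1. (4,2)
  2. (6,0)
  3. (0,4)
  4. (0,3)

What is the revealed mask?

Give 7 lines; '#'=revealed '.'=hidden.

Answer: ...##..
.......
.###...
####...
######.
######.
#.####.

Derivation:
Click 1 (4,2) count=0: revealed 23 new [(2,1) (2,2) (2,3) (3,0) (3,1) (3,2) (3,3) (4,0) (4,1) (4,2) (4,3) (4,4) (4,5) (5,0) (5,1) (5,2) (5,3) (5,4) (5,5) (6,2) (6,3) (6,4) (6,5)] -> total=23
Click 2 (6,0) count=1: revealed 1 new [(6,0)] -> total=24
Click 3 (0,4) count=1: revealed 1 new [(0,4)] -> total=25
Click 4 (0,3) count=2: revealed 1 new [(0,3)] -> total=26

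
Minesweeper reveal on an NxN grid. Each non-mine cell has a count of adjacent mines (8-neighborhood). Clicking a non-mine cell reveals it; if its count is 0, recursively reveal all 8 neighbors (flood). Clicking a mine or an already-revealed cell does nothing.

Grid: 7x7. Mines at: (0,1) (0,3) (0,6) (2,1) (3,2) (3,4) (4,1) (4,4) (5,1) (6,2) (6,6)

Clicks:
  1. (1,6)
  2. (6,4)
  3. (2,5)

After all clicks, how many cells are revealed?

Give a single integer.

Answer: 8

Derivation:
Click 1 (1,6) count=1: revealed 1 new [(1,6)] -> total=1
Click 2 (6,4) count=0: revealed 6 new [(5,3) (5,4) (5,5) (6,3) (6,4) (6,5)] -> total=7
Click 3 (2,5) count=1: revealed 1 new [(2,5)] -> total=8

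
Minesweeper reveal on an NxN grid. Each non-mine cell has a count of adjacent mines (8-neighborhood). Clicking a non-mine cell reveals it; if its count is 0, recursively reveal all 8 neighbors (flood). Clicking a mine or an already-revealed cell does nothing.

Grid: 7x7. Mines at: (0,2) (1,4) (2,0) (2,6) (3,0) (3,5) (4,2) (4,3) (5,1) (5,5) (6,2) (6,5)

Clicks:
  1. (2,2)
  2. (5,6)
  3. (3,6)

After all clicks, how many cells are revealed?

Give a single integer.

Answer: 11

Derivation:
Click 1 (2,2) count=0: revealed 9 new [(1,1) (1,2) (1,3) (2,1) (2,2) (2,3) (3,1) (3,2) (3,3)] -> total=9
Click 2 (5,6) count=2: revealed 1 new [(5,6)] -> total=10
Click 3 (3,6) count=2: revealed 1 new [(3,6)] -> total=11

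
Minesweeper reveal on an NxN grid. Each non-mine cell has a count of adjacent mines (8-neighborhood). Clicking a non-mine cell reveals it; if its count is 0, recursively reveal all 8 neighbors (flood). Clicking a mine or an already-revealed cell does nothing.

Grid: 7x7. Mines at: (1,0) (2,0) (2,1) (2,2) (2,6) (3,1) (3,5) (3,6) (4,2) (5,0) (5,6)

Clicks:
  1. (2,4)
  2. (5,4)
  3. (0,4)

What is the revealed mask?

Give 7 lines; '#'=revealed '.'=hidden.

Click 1 (2,4) count=1: revealed 1 new [(2,4)] -> total=1
Click 2 (5,4) count=0: revealed 13 new [(4,3) (4,4) (4,5) (5,1) (5,2) (5,3) (5,4) (5,5) (6,1) (6,2) (6,3) (6,4) (6,5)] -> total=14
Click 3 (0,4) count=0: revealed 14 new [(0,1) (0,2) (0,3) (0,4) (0,5) (0,6) (1,1) (1,2) (1,3) (1,4) (1,5) (1,6) (2,3) (2,5)] -> total=28

Answer: .######
.######
...###.
.......
...###.
.#####.
.#####.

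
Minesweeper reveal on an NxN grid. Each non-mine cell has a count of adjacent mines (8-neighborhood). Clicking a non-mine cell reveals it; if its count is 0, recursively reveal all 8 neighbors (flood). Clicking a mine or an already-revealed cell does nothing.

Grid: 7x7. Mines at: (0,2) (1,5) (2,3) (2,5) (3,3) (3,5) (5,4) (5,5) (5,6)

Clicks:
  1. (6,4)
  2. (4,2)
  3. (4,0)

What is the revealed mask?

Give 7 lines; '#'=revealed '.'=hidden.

Click 1 (6,4) count=2: revealed 1 new [(6,4)] -> total=1
Click 2 (4,2) count=1: revealed 1 new [(4,2)] -> total=2
Click 3 (4,0) count=0: revealed 22 new [(0,0) (0,1) (1,0) (1,1) (1,2) (2,0) (2,1) (2,2) (3,0) (3,1) (3,2) (4,0) (4,1) (4,3) (5,0) (5,1) (5,2) (5,3) (6,0) (6,1) (6,2) (6,3)] -> total=24

Answer: ##.....
###....
###....
###....
####...
####...
#####..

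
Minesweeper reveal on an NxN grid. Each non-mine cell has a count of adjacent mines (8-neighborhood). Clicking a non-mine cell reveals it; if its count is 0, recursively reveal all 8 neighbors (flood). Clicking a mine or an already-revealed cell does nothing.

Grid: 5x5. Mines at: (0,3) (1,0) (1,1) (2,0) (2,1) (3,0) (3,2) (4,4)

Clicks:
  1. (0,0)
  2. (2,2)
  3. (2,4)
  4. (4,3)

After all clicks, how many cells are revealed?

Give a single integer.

Click 1 (0,0) count=2: revealed 1 new [(0,0)] -> total=1
Click 2 (2,2) count=3: revealed 1 new [(2,2)] -> total=2
Click 3 (2,4) count=0: revealed 6 new [(1,3) (1,4) (2,3) (2,4) (3,3) (3,4)] -> total=8
Click 4 (4,3) count=2: revealed 1 new [(4,3)] -> total=9

Answer: 9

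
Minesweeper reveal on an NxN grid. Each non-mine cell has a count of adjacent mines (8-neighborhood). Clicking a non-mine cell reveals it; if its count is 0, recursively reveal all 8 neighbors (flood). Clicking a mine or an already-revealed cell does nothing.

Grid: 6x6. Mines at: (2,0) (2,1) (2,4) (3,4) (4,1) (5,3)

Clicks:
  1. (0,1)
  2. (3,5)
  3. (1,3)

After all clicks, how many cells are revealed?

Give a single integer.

Click 1 (0,1) count=0: revealed 12 new [(0,0) (0,1) (0,2) (0,3) (0,4) (0,5) (1,0) (1,1) (1,2) (1,3) (1,4) (1,5)] -> total=12
Click 2 (3,5) count=2: revealed 1 new [(3,5)] -> total=13
Click 3 (1,3) count=1: revealed 0 new [(none)] -> total=13

Answer: 13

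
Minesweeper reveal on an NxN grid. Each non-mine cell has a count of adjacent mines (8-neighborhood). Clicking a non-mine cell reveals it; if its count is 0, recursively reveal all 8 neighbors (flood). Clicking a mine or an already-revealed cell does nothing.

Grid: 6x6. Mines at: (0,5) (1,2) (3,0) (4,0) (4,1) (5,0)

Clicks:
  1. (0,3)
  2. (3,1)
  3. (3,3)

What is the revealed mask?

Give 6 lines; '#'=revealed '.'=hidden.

Click 1 (0,3) count=1: revealed 1 new [(0,3)] -> total=1
Click 2 (3,1) count=3: revealed 1 new [(3,1)] -> total=2
Click 3 (3,3) count=0: revealed 19 new [(1,3) (1,4) (1,5) (2,2) (2,3) (2,4) (2,5) (3,2) (3,3) (3,4) (3,5) (4,2) (4,3) (4,4) (4,5) (5,2) (5,3) (5,4) (5,5)] -> total=21

Answer: ...#..
...###
..####
.#####
..####
..####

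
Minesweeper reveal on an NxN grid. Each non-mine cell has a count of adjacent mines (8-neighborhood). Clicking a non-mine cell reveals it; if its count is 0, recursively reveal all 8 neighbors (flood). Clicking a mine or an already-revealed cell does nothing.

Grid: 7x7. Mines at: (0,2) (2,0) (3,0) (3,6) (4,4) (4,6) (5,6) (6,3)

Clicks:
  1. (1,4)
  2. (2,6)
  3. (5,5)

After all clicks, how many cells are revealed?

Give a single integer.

Click 1 (1,4) count=0: revealed 32 new [(0,3) (0,4) (0,5) (0,6) (1,1) (1,2) (1,3) (1,4) (1,5) (1,6) (2,1) (2,2) (2,3) (2,4) (2,5) (2,6) (3,1) (3,2) (3,3) (3,4) (3,5) (4,0) (4,1) (4,2) (4,3) (5,0) (5,1) (5,2) (5,3) (6,0) (6,1) (6,2)] -> total=32
Click 2 (2,6) count=1: revealed 0 new [(none)] -> total=32
Click 3 (5,5) count=3: revealed 1 new [(5,5)] -> total=33

Answer: 33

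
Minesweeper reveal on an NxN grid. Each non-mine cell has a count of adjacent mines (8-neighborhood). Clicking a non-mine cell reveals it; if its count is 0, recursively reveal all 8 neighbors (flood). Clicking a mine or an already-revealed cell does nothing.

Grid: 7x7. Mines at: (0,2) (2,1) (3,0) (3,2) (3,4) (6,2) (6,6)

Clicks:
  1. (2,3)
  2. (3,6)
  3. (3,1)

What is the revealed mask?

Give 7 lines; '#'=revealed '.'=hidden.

Answer: ...####
...####
...####
.#...##
.....##
.....##
.......

Derivation:
Click 1 (2,3) count=2: revealed 1 new [(2,3)] -> total=1
Click 2 (3,6) count=0: revealed 17 new [(0,3) (0,4) (0,5) (0,6) (1,3) (1,4) (1,5) (1,6) (2,4) (2,5) (2,6) (3,5) (3,6) (4,5) (4,6) (5,5) (5,6)] -> total=18
Click 3 (3,1) count=3: revealed 1 new [(3,1)] -> total=19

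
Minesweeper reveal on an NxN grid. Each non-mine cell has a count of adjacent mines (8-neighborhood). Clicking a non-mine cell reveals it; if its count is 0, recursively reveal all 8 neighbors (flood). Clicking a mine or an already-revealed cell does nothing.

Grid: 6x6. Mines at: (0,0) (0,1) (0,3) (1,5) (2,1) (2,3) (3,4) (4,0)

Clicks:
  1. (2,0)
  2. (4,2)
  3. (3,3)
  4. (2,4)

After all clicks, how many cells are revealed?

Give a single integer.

Answer: 15

Derivation:
Click 1 (2,0) count=1: revealed 1 new [(2,0)] -> total=1
Click 2 (4,2) count=0: revealed 13 new [(3,1) (3,2) (3,3) (4,1) (4,2) (4,3) (4,4) (4,5) (5,1) (5,2) (5,3) (5,4) (5,5)] -> total=14
Click 3 (3,3) count=2: revealed 0 new [(none)] -> total=14
Click 4 (2,4) count=3: revealed 1 new [(2,4)] -> total=15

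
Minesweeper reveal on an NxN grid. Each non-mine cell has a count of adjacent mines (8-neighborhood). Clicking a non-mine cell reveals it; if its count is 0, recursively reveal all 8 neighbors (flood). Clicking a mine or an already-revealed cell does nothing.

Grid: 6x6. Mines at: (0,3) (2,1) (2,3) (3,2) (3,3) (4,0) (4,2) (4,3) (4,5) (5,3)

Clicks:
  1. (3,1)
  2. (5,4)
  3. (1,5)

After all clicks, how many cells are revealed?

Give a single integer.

Click 1 (3,1) count=4: revealed 1 new [(3,1)] -> total=1
Click 2 (5,4) count=3: revealed 1 new [(5,4)] -> total=2
Click 3 (1,5) count=0: revealed 8 new [(0,4) (0,5) (1,4) (1,5) (2,4) (2,5) (3,4) (3,5)] -> total=10

Answer: 10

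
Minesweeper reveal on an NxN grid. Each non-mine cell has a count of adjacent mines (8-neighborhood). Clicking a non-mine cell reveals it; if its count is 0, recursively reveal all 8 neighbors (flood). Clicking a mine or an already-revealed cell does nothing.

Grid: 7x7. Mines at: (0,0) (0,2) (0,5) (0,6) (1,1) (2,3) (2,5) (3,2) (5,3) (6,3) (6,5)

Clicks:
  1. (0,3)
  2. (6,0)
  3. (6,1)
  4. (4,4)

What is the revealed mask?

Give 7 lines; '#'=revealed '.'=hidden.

Click 1 (0,3) count=1: revealed 1 new [(0,3)] -> total=1
Click 2 (6,0) count=0: revealed 13 new [(2,0) (2,1) (3,0) (3,1) (4,0) (4,1) (4,2) (5,0) (5,1) (5,2) (6,0) (6,1) (6,2)] -> total=14
Click 3 (6,1) count=0: revealed 0 new [(none)] -> total=14
Click 4 (4,4) count=1: revealed 1 new [(4,4)] -> total=15

Answer: ...#...
.......
##.....
##.....
###.#..
###....
###....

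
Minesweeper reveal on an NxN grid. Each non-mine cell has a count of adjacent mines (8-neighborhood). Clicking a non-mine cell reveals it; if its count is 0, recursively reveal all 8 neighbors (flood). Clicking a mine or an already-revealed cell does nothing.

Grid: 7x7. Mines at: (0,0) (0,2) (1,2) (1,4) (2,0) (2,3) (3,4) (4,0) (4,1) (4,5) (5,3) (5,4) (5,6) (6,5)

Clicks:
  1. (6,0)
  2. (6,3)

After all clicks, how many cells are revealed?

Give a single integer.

Click 1 (6,0) count=0: revealed 6 new [(5,0) (5,1) (5,2) (6,0) (6,1) (6,2)] -> total=6
Click 2 (6,3) count=2: revealed 1 new [(6,3)] -> total=7

Answer: 7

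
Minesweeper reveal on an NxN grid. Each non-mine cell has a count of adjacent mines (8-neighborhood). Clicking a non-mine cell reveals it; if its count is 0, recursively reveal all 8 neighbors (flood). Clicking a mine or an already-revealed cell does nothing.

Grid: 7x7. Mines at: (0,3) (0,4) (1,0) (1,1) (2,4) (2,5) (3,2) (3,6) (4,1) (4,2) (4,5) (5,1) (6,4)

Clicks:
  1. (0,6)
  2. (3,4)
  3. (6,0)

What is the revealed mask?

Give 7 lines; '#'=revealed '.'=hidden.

Click 1 (0,6) count=0: revealed 4 new [(0,5) (0,6) (1,5) (1,6)] -> total=4
Click 2 (3,4) count=3: revealed 1 new [(3,4)] -> total=5
Click 3 (6,0) count=1: revealed 1 new [(6,0)] -> total=6

Answer: .....##
.....##
.......
....#..
.......
.......
#......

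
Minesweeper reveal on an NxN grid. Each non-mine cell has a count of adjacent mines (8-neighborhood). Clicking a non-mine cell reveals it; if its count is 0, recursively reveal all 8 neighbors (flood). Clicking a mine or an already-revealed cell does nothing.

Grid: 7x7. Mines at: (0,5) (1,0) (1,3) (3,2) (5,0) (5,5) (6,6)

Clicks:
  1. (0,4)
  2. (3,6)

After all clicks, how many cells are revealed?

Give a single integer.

Answer: 16

Derivation:
Click 1 (0,4) count=2: revealed 1 new [(0,4)] -> total=1
Click 2 (3,6) count=0: revealed 15 new [(1,4) (1,5) (1,6) (2,3) (2,4) (2,5) (2,6) (3,3) (3,4) (3,5) (3,6) (4,3) (4,4) (4,5) (4,6)] -> total=16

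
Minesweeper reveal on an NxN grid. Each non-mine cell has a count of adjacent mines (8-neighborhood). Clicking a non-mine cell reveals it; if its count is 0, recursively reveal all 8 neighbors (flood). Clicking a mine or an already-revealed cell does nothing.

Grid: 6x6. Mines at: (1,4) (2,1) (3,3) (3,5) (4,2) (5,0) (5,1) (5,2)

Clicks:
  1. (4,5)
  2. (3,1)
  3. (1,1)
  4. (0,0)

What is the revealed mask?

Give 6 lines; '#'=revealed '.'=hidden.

Click 1 (4,5) count=1: revealed 1 new [(4,5)] -> total=1
Click 2 (3,1) count=2: revealed 1 new [(3,1)] -> total=2
Click 3 (1,1) count=1: revealed 1 new [(1,1)] -> total=3
Click 4 (0,0) count=0: revealed 7 new [(0,0) (0,1) (0,2) (0,3) (1,0) (1,2) (1,3)] -> total=10

Answer: ####..
####..
......
.#....
.....#
......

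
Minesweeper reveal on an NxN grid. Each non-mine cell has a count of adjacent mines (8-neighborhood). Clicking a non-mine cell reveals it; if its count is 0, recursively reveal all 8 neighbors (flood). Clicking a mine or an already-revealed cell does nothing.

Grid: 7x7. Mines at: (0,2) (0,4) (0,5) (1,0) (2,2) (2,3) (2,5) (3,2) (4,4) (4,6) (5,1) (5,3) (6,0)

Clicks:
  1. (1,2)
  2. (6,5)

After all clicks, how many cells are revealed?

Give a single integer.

Answer: 7

Derivation:
Click 1 (1,2) count=3: revealed 1 new [(1,2)] -> total=1
Click 2 (6,5) count=0: revealed 6 new [(5,4) (5,5) (5,6) (6,4) (6,5) (6,6)] -> total=7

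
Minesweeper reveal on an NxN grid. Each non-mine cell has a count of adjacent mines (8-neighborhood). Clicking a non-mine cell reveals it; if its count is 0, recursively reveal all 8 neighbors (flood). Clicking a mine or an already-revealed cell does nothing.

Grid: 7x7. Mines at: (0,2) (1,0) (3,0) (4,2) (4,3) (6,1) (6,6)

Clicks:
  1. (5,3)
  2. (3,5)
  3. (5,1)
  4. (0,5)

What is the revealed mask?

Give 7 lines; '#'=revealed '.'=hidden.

Click 1 (5,3) count=2: revealed 1 new [(5,3)] -> total=1
Click 2 (3,5) count=0: revealed 28 new [(0,3) (0,4) (0,5) (0,6) (1,1) (1,2) (1,3) (1,4) (1,5) (1,6) (2,1) (2,2) (2,3) (2,4) (2,5) (2,6) (3,1) (3,2) (3,3) (3,4) (3,5) (3,6) (4,4) (4,5) (4,6) (5,4) (5,5) (5,6)] -> total=29
Click 3 (5,1) count=2: revealed 1 new [(5,1)] -> total=30
Click 4 (0,5) count=0: revealed 0 new [(none)] -> total=30

Answer: ...####
.######
.######
.######
....###
.#.####
.......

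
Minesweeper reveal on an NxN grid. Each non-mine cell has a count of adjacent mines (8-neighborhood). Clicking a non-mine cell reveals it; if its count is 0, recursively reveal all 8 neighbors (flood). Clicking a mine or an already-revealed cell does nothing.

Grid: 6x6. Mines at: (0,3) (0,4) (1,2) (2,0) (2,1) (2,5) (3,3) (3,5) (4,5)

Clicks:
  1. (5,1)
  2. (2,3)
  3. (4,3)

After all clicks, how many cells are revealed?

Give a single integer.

Answer: 14

Derivation:
Click 1 (5,1) count=0: revealed 13 new [(3,0) (3,1) (3,2) (4,0) (4,1) (4,2) (4,3) (4,4) (5,0) (5,1) (5,2) (5,3) (5,4)] -> total=13
Click 2 (2,3) count=2: revealed 1 new [(2,3)] -> total=14
Click 3 (4,3) count=1: revealed 0 new [(none)] -> total=14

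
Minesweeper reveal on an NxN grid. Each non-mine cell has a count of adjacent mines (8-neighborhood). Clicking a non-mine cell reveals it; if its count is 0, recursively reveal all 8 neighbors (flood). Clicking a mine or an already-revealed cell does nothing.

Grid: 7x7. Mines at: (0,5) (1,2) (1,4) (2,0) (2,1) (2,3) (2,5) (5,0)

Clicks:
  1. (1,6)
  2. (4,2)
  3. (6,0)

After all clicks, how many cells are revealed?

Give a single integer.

Answer: 26

Derivation:
Click 1 (1,6) count=2: revealed 1 new [(1,6)] -> total=1
Click 2 (4,2) count=0: revealed 24 new [(3,1) (3,2) (3,3) (3,4) (3,5) (3,6) (4,1) (4,2) (4,3) (4,4) (4,5) (4,6) (5,1) (5,2) (5,3) (5,4) (5,5) (5,6) (6,1) (6,2) (6,3) (6,4) (6,5) (6,6)] -> total=25
Click 3 (6,0) count=1: revealed 1 new [(6,0)] -> total=26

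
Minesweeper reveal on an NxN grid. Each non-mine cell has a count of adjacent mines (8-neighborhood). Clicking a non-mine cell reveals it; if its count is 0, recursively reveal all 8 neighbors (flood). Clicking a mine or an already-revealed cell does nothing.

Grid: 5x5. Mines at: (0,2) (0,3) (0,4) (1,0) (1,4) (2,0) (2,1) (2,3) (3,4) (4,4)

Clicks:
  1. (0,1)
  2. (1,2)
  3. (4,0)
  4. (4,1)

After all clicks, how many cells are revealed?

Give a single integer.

Answer: 10

Derivation:
Click 1 (0,1) count=2: revealed 1 new [(0,1)] -> total=1
Click 2 (1,2) count=4: revealed 1 new [(1,2)] -> total=2
Click 3 (4,0) count=0: revealed 8 new [(3,0) (3,1) (3,2) (3,3) (4,0) (4,1) (4,2) (4,3)] -> total=10
Click 4 (4,1) count=0: revealed 0 new [(none)] -> total=10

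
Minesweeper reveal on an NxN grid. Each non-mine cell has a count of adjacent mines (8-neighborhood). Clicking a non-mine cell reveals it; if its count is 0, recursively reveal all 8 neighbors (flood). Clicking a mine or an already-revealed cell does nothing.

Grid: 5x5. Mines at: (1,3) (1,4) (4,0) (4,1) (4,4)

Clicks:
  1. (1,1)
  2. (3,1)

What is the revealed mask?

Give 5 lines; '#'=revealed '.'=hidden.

Answer: ###..
###..
###..
###..
.....

Derivation:
Click 1 (1,1) count=0: revealed 12 new [(0,0) (0,1) (0,2) (1,0) (1,1) (1,2) (2,0) (2,1) (2,2) (3,0) (3,1) (3,2)] -> total=12
Click 2 (3,1) count=2: revealed 0 new [(none)] -> total=12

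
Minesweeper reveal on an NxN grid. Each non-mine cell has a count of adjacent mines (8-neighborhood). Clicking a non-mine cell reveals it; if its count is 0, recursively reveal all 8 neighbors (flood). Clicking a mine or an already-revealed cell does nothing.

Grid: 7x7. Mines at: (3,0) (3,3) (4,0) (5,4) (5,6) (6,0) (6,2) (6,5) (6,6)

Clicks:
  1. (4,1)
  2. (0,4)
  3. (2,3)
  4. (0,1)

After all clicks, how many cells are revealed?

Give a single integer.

Click 1 (4,1) count=2: revealed 1 new [(4,1)] -> total=1
Click 2 (0,4) count=0: revealed 27 new [(0,0) (0,1) (0,2) (0,3) (0,4) (0,5) (0,6) (1,0) (1,1) (1,2) (1,3) (1,4) (1,5) (1,6) (2,0) (2,1) (2,2) (2,3) (2,4) (2,5) (2,6) (3,4) (3,5) (3,6) (4,4) (4,5) (4,6)] -> total=28
Click 3 (2,3) count=1: revealed 0 new [(none)] -> total=28
Click 4 (0,1) count=0: revealed 0 new [(none)] -> total=28

Answer: 28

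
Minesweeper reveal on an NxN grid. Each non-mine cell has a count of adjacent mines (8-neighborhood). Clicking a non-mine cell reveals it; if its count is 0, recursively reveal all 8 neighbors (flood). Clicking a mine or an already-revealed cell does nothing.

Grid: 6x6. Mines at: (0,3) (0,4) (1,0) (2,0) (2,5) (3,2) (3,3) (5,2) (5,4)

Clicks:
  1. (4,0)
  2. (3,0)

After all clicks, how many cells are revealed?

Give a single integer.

Click 1 (4,0) count=0: revealed 6 new [(3,0) (3,1) (4,0) (4,1) (5,0) (5,1)] -> total=6
Click 2 (3,0) count=1: revealed 0 new [(none)] -> total=6

Answer: 6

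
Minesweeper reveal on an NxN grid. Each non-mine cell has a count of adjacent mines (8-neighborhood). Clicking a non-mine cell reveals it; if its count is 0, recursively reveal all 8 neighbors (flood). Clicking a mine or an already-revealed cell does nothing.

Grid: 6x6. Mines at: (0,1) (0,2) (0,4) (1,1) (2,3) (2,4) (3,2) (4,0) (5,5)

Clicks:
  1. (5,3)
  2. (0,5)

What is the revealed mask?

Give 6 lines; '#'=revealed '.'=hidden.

Answer: .....#
......
......
......
.####.
.####.

Derivation:
Click 1 (5,3) count=0: revealed 8 new [(4,1) (4,2) (4,3) (4,4) (5,1) (5,2) (5,3) (5,4)] -> total=8
Click 2 (0,5) count=1: revealed 1 new [(0,5)] -> total=9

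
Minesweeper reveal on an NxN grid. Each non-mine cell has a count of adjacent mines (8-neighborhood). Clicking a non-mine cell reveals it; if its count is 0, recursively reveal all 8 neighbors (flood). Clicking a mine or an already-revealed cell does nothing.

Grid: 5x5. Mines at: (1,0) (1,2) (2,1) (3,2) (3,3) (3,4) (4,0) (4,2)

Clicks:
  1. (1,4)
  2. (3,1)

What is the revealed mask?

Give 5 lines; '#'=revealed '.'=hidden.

Click 1 (1,4) count=0: revealed 6 new [(0,3) (0,4) (1,3) (1,4) (2,3) (2,4)] -> total=6
Click 2 (3,1) count=4: revealed 1 new [(3,1)] -> total=7

Answer: ...##
...##
...##
.#...
.....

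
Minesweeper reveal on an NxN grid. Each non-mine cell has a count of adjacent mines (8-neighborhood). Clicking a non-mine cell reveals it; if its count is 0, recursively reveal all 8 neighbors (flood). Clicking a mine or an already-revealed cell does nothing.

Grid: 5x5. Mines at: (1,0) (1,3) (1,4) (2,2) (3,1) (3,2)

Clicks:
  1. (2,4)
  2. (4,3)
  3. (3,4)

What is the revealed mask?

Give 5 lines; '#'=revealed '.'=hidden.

Answer: .....
.....
...##
...##
...##

Derivation:
Click 1 (2,4) count=2: revealed 1 new [(2,4)] -> total=1
Click 2 (4,3) count=1: revealed 1 new [(4,3)] -> total=2
Click 3 (3,4) count=0: revealed 4 new [(2,3) (3,3) (3,4) (4,4)] -> total=6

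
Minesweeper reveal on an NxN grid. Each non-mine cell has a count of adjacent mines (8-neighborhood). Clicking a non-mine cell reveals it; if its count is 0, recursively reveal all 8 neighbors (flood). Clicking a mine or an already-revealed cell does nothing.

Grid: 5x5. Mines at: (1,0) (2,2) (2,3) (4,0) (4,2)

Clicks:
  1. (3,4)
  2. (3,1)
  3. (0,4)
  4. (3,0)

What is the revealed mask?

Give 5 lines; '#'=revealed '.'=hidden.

Click 1 (3,4) count=1: revealed 1 new [(3,4)] -> total=1
Click 2 (3,1) count=3: revealed 1 new [(3,1)] -> total=2
Click 3 (0,4) count=0: revealed 8 new [(0,1) (0,2) (0,3) (0,4) (1,1) (1,2) (1,3) (1,4)] -> total=10
Click 4 (3,0) count=1: revealed 1 new [(3,0)] -> total=11

Answer: .####
.####
.....
##..#
.....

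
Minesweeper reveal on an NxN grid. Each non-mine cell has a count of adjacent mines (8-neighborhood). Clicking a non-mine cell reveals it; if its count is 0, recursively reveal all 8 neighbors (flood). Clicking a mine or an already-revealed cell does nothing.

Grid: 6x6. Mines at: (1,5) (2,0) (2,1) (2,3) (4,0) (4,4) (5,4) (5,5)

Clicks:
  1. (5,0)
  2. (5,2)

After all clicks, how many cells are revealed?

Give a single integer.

Click 1 (5,0) count=1: revealed 1 new [(5,0)] -> total=1
Click 2 (5,2) count=0: revealed 9 new [(3,1) (3,2) (3,3) (4,1) (4,2) (4,3) (5,1) (5,2) (5,3)] -> total=10

Answer: 10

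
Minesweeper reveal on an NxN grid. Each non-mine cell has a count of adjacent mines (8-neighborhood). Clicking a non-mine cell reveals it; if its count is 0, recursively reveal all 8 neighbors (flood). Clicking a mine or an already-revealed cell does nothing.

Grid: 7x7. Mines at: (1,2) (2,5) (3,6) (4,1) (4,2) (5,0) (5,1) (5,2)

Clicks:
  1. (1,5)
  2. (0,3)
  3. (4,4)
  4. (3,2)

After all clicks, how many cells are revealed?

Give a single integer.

Answer: 18

Derivation:
Click 1 (1,5) count=1: revealed 1 new [(1,5)] -> total=1
Click 2 (0,3) count=1: revealed 1 new [(0,3)] -> total=2
Click 3 (4,4) count=0: revealed 15 new [(3,3) (3,4) (3,5) (4,3) (4,4) (4,5) (4,6) (5,3) (5,4) (5,5) (5,6) (6,3) (6,4) (6,5) (6,6)] -> total=17
Click 4 (3,2) count=2: revealed 1 new [(3,2)] -> total=18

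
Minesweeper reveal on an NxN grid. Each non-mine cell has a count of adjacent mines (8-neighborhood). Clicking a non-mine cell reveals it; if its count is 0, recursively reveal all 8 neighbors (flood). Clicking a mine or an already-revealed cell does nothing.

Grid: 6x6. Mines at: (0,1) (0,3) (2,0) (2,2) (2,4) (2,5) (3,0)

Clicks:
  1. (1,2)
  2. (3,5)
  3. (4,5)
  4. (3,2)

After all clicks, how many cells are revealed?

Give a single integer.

Click 1 (1,2) count=3: revealed 1 new [(1,2)] -> total=1
Click 2 (3,5) count=2: revealed 1 new [(3,5)] -> total=2
Click 3 (4,5) count=0: revealed 16 new [(3,1) (3,2) (3,3) (3,4) (4,0) (4,1) (4,2) (4,3) (4,4) (4,5) (5,0) (5,1) (5,2) (5,3) (5,4) (5,5)] -> total=18
Click 4 (3,2) count=1: revealed 0 new [(none)] -> total=18

Answer: 18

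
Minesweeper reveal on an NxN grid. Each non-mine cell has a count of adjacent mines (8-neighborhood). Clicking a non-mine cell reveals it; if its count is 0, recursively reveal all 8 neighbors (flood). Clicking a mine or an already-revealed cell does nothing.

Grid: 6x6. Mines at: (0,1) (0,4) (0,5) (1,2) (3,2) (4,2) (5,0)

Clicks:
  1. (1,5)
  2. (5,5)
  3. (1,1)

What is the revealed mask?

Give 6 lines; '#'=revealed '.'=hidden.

Click 1 (1,5) count=2: revealed 1 new [(1,5)] -> total=1
Click 2 (5,5) count=0: revealed 14 new [(1,3) (1,4) (2,3) (2,4) (2,5) (3,3) (3,4) (3,5) (4,3) (4,4) (4,5) (5,3) (5,4) (5,5)] -> total=15
Click 3 (1,1) count=2: revealed 1 new [(1,1)] -> total=16

Answer: ......
.#.###
...###
...###
...###
...###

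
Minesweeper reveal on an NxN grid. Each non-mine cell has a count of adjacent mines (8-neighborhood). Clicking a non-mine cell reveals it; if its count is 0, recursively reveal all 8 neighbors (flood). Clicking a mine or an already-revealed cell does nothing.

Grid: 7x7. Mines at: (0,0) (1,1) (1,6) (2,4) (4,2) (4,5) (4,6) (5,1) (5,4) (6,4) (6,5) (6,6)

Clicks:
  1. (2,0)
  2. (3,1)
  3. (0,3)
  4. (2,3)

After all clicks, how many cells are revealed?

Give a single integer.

Click 1 (2,0) count=1: revealed 1 new [(2,0)] -> total=1
Click 2 (3,1) count=1: revealed 1 new [(3,1)] -> total=2
Click 3 (0,3) count=0: revealed 8 new [(0,2) (0,3) (0,4) (0,5) (1,2) (1,3) (1,4) (1,5)] -> total=10
Click 4 (2,3) count=1: revealed 1 new [(2,3)] -> total=11

Answer: 11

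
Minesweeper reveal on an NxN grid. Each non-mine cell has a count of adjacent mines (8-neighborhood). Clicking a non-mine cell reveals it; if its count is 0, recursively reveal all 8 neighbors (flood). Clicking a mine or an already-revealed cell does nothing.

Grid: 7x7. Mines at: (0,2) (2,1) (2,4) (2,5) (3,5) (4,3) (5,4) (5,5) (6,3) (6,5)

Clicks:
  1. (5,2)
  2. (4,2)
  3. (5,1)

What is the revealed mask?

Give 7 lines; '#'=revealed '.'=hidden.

Click 1 (5,2) count=2: revealed 1 new [(5,2)] -> total=1
Click 2 (4,2) count=1: revealed 1 new [(4,2)] -> total=2
Click 3 (5,1) count=0: revealed 10 new [(3,0) (3,1) (3,2) (4,0) (4,1) (5,0) (5,1) (6,0) (6,1) (6,2)] -> total=12

Answer: .......
.......
.......
###....
###....
###....
###....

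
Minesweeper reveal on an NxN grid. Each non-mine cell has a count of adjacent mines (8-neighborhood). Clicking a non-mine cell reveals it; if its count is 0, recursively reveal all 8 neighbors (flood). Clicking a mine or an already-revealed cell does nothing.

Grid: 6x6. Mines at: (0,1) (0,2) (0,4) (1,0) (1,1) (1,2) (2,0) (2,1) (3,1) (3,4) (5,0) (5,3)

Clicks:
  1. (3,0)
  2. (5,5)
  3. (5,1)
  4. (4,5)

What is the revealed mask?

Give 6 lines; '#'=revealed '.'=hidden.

Answer: ......
......
......
#.....
....##
.#..##

Derivation:
Click 1 (3,0) count=3: revealed 1 new [(3,0)] -> total=1
Click 2 (5,5) count=0: revealed 4 new [(4,4) (4,5) (5,4) (5,5)] -> total=5
Click 3 (5,1) count=1: revealed 1 new [(5,1)] -> total=6
Click 4 (4,5) count=1: revealed 0 new [(none)] -> total=6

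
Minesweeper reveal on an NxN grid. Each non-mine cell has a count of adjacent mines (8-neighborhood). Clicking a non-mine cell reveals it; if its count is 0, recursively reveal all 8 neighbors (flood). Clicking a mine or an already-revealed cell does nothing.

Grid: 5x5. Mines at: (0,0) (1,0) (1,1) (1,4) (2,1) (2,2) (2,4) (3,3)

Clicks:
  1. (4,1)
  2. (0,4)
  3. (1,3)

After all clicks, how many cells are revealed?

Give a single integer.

Click 1 (4,1) count=0: revealed 6 new [(3,0) (3,1) (3,2) (4,0) (4,1) (4,2)] -> total=6
Click 2 (0,4) count=1: revealed 1 new [(0,4)] -> total=7
Click 3 (1,3) count=3: revealed 1 new [(1,3)] -> total=8

Answer: 8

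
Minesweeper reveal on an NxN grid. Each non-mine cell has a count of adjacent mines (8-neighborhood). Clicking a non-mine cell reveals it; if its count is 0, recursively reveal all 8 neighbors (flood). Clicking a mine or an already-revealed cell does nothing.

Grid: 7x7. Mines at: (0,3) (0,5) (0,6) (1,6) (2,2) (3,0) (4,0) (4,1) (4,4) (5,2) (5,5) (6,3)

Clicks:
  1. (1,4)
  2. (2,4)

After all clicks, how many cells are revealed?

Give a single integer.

Click 1 (1,4) count=2: revealed 1 new [(1,4)] -> total=1
Click 2 (2,4) count=0: revealed 8 new [(1,3) (1,5) (2,3) (2,4) (2,5) (3,3) (3,4) (3,5)] -> total=9

Answer: 9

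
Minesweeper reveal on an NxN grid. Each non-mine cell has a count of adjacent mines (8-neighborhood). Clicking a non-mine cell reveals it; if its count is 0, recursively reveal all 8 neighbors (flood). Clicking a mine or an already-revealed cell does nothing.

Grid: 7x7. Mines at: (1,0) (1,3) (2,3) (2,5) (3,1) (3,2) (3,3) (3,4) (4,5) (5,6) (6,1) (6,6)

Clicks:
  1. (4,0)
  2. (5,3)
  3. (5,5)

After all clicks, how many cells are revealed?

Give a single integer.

Click 1 (4,0) count=1: revealed 1 new [(4,0)] -> total=1
Click 2 (5,3) count=0: revealed 11 new [(4,2) (4,3) (4,4) (5,2) (5,3) (5,4) (5,5) (6,2) (6,3) (6,4) (6,5)] -> total=12
Click 3 (5,5) count=3: revealed 0 new [(none)] -> total=12

Answer: 12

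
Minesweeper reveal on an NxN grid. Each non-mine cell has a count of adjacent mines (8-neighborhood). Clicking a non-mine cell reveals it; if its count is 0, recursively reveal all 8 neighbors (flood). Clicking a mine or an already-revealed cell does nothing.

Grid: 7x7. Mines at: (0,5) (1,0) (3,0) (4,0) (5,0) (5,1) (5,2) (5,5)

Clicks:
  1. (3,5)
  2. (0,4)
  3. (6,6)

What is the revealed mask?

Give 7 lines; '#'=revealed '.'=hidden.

Answer: .####..
.######
.######
.######
.######
.......
......#

Derivation:
Click 1 (3,5) count=0: revealed 28 new [(0,1) (0,2) (0,3) (0,4) (1,1) (1,2) (1,3) (1,4) (1,5) (1,6) (2,1) (2,2) (2,3) (2,4) (2,5) (2,6) (3,1) (3,2) (3,3) (3,4) (3,5) (3,6) (4,1) (4,2) (4,3) (4,4) (4,5) (4,6)] -> total=28
Click 2 (0,4) count=1: revealed 0 new [(none)] -> total=28
Click 3 (6,6) count=1: revealed 1 new [(6,6)] -> total=29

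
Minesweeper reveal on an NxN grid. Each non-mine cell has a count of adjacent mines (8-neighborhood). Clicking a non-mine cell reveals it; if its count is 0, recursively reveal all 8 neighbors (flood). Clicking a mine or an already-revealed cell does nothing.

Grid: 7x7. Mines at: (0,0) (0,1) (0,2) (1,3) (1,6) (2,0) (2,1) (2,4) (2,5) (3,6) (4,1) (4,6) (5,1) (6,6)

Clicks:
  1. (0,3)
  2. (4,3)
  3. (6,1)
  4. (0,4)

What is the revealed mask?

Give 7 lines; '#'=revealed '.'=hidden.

Answer: ...##..
.......
.......
..####.
..####.
..####.
.#####.

Derivation:
Click 1 (0,3) count=2: revealed 1 new [(0,3)] -> total=1
Click 2 (4,3) count=0: revealed 16 new [(3,2) (3,3) (3,4) (3,5) (4,2) (4,3) (4,4) (4,5) (5,2) (5,3) (5,4) (5,5) (6,2) (6,3) (6,4) (6,5)] -> total=17
Click 3 (6,1) count=1: revealed 1 new [(6,1)] -> total=18
Click 4 (0,4) count=1: revealed 1 new [(0,4)] -> total=19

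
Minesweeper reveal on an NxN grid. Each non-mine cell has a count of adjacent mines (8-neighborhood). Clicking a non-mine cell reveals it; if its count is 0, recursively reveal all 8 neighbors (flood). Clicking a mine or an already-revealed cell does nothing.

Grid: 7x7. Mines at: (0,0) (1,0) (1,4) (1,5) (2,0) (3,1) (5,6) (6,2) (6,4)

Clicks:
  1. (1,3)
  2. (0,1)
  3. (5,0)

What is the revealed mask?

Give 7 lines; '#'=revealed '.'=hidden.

Answer: .#.....
...#...
.......
.......
##.....
##.....
##.....

Derivation:
Click 1 (1,3) count=1: revealed 1 new [(1,3)] -> total=1
Click 2 (0,1) count=2: revealed 1 new [(0,1)] -> total=2
Click 3 (5,0) count=0: revealed 6 new [(4,0) (4,1) (5,0) (5,1) (6,0) (6,1)] -> total=8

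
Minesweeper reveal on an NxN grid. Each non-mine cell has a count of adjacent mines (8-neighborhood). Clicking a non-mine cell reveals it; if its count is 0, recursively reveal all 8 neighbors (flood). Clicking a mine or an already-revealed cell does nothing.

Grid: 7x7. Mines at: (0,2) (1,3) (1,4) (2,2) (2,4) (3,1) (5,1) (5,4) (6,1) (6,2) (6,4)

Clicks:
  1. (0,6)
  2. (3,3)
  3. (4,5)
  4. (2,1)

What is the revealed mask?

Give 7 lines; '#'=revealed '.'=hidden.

Answer: .....##
.....##
.#...##
...#.##
.....##
.....##
.....##

Derivation:
Click 1 (0,6) count=0: revealed 14 new [(0,5) (0,6) (1,5) (1,6) (2,5) (2,6) (3,5) (3,6) (4,5) (4,6) (5,5) (5,6) (6,5) (6,6)] -> total=14
Click 2 (3,3) count=2: revealed 1 new [(3,3)] -> total=15
Click 3 (4,5) count=1: revealed 0 new [(none)] -> total=15
Click 4 (2,1) count=2: revealed 1 new [(2,1)] -> total=16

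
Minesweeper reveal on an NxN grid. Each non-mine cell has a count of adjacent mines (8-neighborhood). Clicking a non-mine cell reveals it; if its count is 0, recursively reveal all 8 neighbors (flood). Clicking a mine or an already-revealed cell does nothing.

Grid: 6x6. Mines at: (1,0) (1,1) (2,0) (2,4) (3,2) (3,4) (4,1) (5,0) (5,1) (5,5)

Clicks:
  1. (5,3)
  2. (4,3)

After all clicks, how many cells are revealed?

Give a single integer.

Click 1 (5,3) count=0: revealed 6 new [(4,2) (4,3) (4,4) (5,2) (5,3) (5,4)] -> total=6
Click 2 (4,3) count=2: revealed 0 new [(none)] -> total=6

Answer: 6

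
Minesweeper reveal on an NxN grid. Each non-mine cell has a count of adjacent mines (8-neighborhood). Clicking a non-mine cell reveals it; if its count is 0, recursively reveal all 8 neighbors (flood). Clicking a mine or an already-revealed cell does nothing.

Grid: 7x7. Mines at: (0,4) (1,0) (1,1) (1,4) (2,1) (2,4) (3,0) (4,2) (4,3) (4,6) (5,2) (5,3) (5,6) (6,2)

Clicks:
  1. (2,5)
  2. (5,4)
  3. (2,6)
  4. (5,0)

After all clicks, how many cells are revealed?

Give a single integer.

Answer: 15

Derivation:
Click 1 (2,5) count=2: revealed 1 new [(2,5)] -> total=1
Click 2 (5,4) count=2: revealed 1 new [(5,4)] -> total=2
Click 3 (2,6) count=0: revealed 7 new [(0,5) (0,6) (1,5) (1,6) (2,6) (3,5) (3,6)] -> total=9
Click 4 (5,0) count=0: revealed 6 new [(4,0) (4,1) (5,0) (5,1) (6,0) (6,1)] -> total=15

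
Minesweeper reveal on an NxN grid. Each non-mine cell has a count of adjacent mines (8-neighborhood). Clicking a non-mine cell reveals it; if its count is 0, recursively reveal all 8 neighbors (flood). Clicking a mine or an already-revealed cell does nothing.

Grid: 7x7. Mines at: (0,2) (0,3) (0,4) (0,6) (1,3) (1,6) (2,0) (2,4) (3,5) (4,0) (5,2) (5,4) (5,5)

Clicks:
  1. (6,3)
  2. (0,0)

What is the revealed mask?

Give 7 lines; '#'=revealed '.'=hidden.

Answer: ##.....
##.....
.......
.......
.......
.......
...#...

Derivation:
Click 1 (6,3) count=2: revealed 1 new [(6,3)] -> total=1
Click 2 (0,0) count=0: revealed 4 new [(0,0) (0,1) (1,0) (1,1)] -> total=5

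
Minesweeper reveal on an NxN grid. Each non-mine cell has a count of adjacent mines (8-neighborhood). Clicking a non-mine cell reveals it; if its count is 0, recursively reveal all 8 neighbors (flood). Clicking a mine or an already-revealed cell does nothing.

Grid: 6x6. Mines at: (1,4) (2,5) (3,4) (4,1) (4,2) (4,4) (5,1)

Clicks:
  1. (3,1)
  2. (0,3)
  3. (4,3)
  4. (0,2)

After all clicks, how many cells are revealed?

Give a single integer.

Click 1 (3,1) count=2: revealed 1 new [(3,1)] -> total=1
Click 2 (0,3) count=1: revealed 1 new [(0,3)] -> total=2
Click 3 (4,3) count=3: revealed 1 new [(4,3)] -> total=3
Click 4 (0,2) count=0: revealed 14 new [(0,0) (0,1) (0,2) (1,0) (1,1) (1,2) (1,3) (2,0) (2,1) (2,2) (2,3) (3,0) (3,2) (3,3)] -> total=17

Answer: 17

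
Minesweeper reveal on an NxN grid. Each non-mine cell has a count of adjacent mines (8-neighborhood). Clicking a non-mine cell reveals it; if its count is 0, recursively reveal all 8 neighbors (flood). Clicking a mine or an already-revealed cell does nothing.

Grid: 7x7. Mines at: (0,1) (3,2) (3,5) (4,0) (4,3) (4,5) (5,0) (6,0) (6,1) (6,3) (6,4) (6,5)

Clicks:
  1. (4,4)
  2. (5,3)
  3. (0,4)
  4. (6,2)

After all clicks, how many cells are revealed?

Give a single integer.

Answer: 18

Derivation:
Click 1 (4,4) count=3: revealed 1 new [(4,4)] -> total=1
Click 2 (5,3) count=3: revealed 1 new [(5,3)] -> total=2
Click 3 (0,4) count=0: revealed 15 new [(0,2) (0,3) (0,4) (0,5) (0,6) (1,2) (1,3) (1,4) (1,5) (1,6) (2,2) (2,3) (2,4) (2,5) (2,6)] -> total=17
Click 4 (6,2) count=2: revealed 1 new [(6,2)] -> total=18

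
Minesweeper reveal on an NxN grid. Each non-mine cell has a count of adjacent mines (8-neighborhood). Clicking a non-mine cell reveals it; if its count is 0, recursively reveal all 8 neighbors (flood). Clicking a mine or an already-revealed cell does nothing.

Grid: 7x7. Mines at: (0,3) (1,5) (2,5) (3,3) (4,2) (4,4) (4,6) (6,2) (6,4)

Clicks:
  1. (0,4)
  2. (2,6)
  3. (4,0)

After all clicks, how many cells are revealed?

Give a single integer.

Answer: 20

Derivation:
Click 1 (0,4) count=2: revealed 1 new [(0,4)] -> total=1
Click 2 (2,6) count=2: revealed 1 new [(2,6)] -> total=2
Click 3 (4,0) count=0: revealed 18 new [(0,0) (0,1) (0,2) (1,0) (1,1) (1,2) (2,0) (2,1) (2,2) (3,0) (3,1) (3,2) (4,0) (4,1) (5,0) (5,1) (6,0) (6,1)] -> total=20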